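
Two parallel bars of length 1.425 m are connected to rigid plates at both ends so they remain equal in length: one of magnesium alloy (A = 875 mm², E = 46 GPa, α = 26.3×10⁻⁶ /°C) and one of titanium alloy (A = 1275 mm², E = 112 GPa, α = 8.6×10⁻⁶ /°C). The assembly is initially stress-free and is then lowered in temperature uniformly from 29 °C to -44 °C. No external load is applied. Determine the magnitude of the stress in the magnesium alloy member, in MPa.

σ ≈ 46.4 MPa (tensile)

The magnesium alloy has the larger α, so on cooling it would change length more than the titanium alloy if both were free. The rigid plates force a common final length, so the magnesium alloy is put into tension and the titanium alloy into compression, with equal and opposite forces P (no external load).
Setting the final lengths equal and cancelling L: (α₁ − α₂)ΔT = P/(A₁E₁) + P/(A₂E₂).
|α₁ − α₂|·ΔT = 17.7×10⁻⁶ × 73 = 0.001292.
1/(A₁E₁) + 1/(A₂E₂) = 1/(875×46×10³) + 1/(1275×112×10³) = 3.185×10⁻⁸ N⁻¹.
So P = 0.001292 / 3.185×10⁻⁸ = 40.57 kN.
σ_{magnesium alloy} = P/A₁ = 40570/875 = 46.37 MPa, tensile.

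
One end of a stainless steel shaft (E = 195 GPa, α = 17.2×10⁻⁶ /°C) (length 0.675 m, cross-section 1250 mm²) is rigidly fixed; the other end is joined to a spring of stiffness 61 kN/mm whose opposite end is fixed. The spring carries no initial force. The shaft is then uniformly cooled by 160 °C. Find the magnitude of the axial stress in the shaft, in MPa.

If the spring were absent the shaft would shorten by αΔT L = 17.2×10⁻⁶ × 160 × 675 = 1.858 mm.
With a force P in the spring, the elastic change of the shaft is PL/(AE) and that of the spring is P/k; compatibility requires their sum to equal δ_free.
P [ L/(AE) + 1/k ] = δ_free → P [ 675/(1250×195×10³) + 1/(61×10³) ] = 1.858.
P = 1.858 / 1.916×10⁻⁵ = 96940 N.
σ = P/A = 96940/1250 = 77.55 MPa.

σ ≈ 77.6 MPa (tensile)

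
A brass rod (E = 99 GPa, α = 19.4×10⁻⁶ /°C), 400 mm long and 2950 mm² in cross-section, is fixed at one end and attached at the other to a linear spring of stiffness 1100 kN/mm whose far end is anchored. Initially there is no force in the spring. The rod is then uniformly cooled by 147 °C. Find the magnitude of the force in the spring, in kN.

If the spring were absent the rod would shorten by αΔT L = 19.4×10⁻⁶ × 147 × 400 = 1.141 mm.
With a force P in the spring, the elastic change of the rod is PL/(AE) and that of the spring is P/k; compatibility requires their sum to equal δ_free.
So P = δ_free / [L/(AE) + 1/k] = 1.141 / [ 400/(2950×99×10³) + 1/(1100×10³) ].
P = 1.141 / 2.279×10⁻⁶ = 500600 N.

P ≈ 501 kN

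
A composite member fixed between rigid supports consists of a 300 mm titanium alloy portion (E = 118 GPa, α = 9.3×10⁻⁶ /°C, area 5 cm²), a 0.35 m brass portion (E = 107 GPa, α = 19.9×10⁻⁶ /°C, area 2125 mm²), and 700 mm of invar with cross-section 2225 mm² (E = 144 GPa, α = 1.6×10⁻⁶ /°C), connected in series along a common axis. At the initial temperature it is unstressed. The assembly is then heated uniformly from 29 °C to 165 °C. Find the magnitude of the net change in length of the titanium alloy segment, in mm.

|ΔL| ≈ 0.474 mm

If the supports were absent, the total length change would be Σ αᵢΔT Lᵢ = 9.3×10⁻⁶×136×300 + 19.9×10⁻⁶×136×350 + 1.6×10⁻⁶×136×700 = 1.479 mm.
The rigid supports impose zero overall length change; the single axial force P common to all segments must satisfy P Σ Lᵢ/(AᵢEᵢ) = δ_free.
Σ Lᵢ/(AᵢEᵢ) = 300/(500×118×10³) + 350/(2125×107×10³) + 700/(2225×144×10³) = 8.809×10⁻⁶ mm/N.
P = 1.479 / 8.809×10⁻⁶ = 167900 N = 167.9 kN, compressive.
For the titanium alloy segment, free thermal change = 9.3×10⁻⁶×136×300 = 0.3794 mm and elastic change from P = 167900×300/(500×118×10³) = 0.8537 mm; these oppose, so the net change is 0.474 mm (segment shortens).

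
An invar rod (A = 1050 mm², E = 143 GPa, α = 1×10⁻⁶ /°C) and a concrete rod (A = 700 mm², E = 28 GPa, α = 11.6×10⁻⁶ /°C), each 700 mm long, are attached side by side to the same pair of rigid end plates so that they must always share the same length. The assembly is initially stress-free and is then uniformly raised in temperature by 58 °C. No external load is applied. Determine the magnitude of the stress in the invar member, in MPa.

Equilibrium of a rigid end plate with no external load gives equal and opposite internal forces ±P in the two members. Since α_{concrete} > α_{invar}, heating drives the concrete into compression and the invar into tension.
Equating the net (thermal + elastic) strains gives |α₁ − α₂|·ΔT = P·[1/(A₁E₁) + 1/(A₂E₂)].
|α₁ − α₂|·ΔT = 10.6×10⁻⁶ × 58 = 0.0006148.
1/(A₁E₁) + 1/(A₂E₂) = 1/(1050×143×10³) + 1/(700×28×10³) = 5.768×10⁻⁸ N⁻¹.
So P = 0.0006148 / 5.768×10⁻⁸ = 10.66 kN.
σ_{invar} = P/A₁ = 10660/1050 = 10.15 MPa, tensile.

σ ≈ 10.2 MPa (tensile)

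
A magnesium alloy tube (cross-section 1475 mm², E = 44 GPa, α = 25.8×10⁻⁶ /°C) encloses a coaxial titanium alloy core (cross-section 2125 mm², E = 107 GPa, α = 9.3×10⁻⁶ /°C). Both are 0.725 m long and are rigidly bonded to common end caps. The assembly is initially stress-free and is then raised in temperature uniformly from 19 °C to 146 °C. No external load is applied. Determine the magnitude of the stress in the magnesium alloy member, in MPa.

σ ≈ 71.7 MPa (compressive)

Both members must finish at the same length. With the larger α, the magnesium alloy tends to over-expand; the plates restrain it, putting the magnesium alloy in compression and the titanium alloy in tension. With no external load the two internal forces are equal and opposite, magnitude P.
Equating the net (thermal + elastic) strains gives |α₁ − α₂|·ΔT = P·[1/(A₁E₁) + 1/(A₂E₂)].
|α₁ − α₂|·ΔT = 16.5×10⁻⁶ × 127 = 0.002095.
1/(A₁E₁) + 1/(A₂E₂) = 1/(1475×44×10³) + 1/(2125×107×10³) = 1.981×10⁻⁸ N⁻¹.
P = 0.002095 / 1.981×10⁻⁸ = 105800 N = 105.8 kN.
σ_{magnesium alloy} = P/A₁ = 105800/1475 = 71.73 MPa, compressive.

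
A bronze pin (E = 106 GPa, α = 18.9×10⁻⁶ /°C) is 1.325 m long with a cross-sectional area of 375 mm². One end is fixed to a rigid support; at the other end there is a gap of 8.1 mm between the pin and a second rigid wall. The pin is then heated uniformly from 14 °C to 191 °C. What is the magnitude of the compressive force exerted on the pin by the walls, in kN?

Free thermal elongation = αΔT L = 18.9×10⁻⁶ × 177 × 1325 = 4.433 mm.
Since δ_free = 4.43 mm is less than the 8.1 mm gap, the pin never touches the wall. No axial force develops.

P ≈ 0 kN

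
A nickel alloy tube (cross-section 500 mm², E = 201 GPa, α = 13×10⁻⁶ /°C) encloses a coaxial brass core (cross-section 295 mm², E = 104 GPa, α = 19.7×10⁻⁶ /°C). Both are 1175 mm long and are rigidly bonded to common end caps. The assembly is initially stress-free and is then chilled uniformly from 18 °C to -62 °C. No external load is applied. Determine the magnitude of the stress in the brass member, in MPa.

σ ≈ 42.7 MPa (tensile)

The brass has the larger α, so on cooling it would change length more than the nickel alloy if both were free. The rigid plates force a common final length, so the brass is put into tension and the nickel alloy into compression, with equal and opposite forces P (no external load).
Equating the net (thermal + elastic) strains gives |α₁ − α₂|·ΔT = P·[1/(A₁E₁) + 1/(A₂E₂)].
|α₁ − α₂|·ΔT = 6.7×10⁻⁶ × 80 = 0.000536.
1/(A₁E₁) + 1/(A₂E₂) = 1/(500×201×10³) + 1/(295×104×10³) = 4.254×10⁻⁸ N⁻¹.
So P = 0.000536 / 4.254×10⁻⁸ = 12.6 kN.
σ_{brass} = P/A₂ = 12600/295 = 42.71 MPa, tensile.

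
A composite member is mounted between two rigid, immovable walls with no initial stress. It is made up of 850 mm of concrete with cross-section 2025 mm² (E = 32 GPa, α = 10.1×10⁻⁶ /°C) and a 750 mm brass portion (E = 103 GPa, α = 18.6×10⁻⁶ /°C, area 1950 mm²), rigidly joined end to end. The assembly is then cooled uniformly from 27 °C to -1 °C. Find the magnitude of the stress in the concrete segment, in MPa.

If the supports were absent, the total length change would be Σ αᵢΔT Lᵢ = 10.1×10⁻⁶×28×850 + 18.6×10⁻⁶×28×750 = 0.631 mm.
The rigid supports impose zero overall length change; the single axial force P common to all segments must satisfy P Σ Lᵢ/(AᵢEᵢ) = δ_free.
The series flexibility is Σ Lᵢ/(AᵢEᵢ) = 850/(2025×32×10³) + 750/(1950×103×10³) = 1.685×10⁻⁵ mm/N.
So P = 0.631 / 1.685×10⁻⁵ = 37.44 kN, tensile.
σ_{concrete} = P / A = 37440 / 2025 = 18.49 MPa.

σ ≈ 18.5 MPa (tensile)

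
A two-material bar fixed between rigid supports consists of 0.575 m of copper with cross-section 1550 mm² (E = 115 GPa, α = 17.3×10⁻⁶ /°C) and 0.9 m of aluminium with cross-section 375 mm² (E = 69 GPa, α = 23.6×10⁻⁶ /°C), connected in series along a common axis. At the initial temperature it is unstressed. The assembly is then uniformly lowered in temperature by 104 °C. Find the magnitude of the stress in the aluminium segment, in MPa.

Free thermal contraction of the whole bar: Σ αᵢΔT Lᵢ = 17.3×10⁻⁶×104×575 + 23.6×10⁻⁶×104×900 = 3.244 mm.
The rigid supports impose zero overall length change; the single axial force P common to all segments must satisfy P Σ Lᵢ/(AᵢEᵢ) = δ_free.
Σ Lᵢ/(AᵢEᵢ) = 575/(1550×115×10³) + 900/(375×69×10³) = 3.801×10⁻⁵ mm/N.
Hence P = δ_free / Σ(L/AE) = 3.244/3.801×10⁻⁵ = 85.34 kN (tensile).
σ_{aluminium} = P / A = 85340 / 375 = 227.6 MPa.

σ ≈ 228 MPa (tensile)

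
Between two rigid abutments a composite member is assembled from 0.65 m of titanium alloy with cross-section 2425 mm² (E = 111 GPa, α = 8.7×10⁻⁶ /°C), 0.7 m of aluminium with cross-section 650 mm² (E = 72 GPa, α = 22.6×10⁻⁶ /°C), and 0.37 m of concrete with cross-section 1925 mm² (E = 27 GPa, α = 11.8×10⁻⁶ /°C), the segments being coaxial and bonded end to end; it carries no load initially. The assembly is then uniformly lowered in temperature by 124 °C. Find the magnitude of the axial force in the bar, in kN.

P ≈ 131 kN (tensile)

If the supports were absent, the total length change would be Σ αᵢΔT Lᵢ = 8.7×10⁻⁶×124×650 + 22.6×10⁻⁶×124×700 + 11.8×10⁻⁶×124×370 = 3.204 mm.
The walls prevent any net length change, so an axial force P (same in every segment) develops. Compatibility: P · Σ Lᵢ/(AᵢEᵢ) = δ_free.
The series flexibility is Σ Lᵢ/(AᵢEᵢ) = 650/(2425×111×10³) + 700/(650×72×10³) + 370/(1925×27×10³) = 2.449×10⁻⁵ mm/N.
P = 3.204 / 2.449×10⁻⁵ = 130800 N = 130.8 kN, tensile.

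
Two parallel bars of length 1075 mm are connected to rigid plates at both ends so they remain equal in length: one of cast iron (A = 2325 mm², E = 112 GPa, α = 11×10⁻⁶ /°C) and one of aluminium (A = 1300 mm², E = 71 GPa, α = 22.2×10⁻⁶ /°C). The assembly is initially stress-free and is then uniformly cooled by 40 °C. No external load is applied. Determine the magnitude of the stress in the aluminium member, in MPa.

The aluminium has the larger α, so on cooling it would change length more than the cast iron if both were free. The rigid plates force a common final length, so the aluminium is put into tension and the cast iron into compression, with equal and opposite forces P (no external load).
Equating the net (thermal + elastic) strains gives |α₁ − α₂|·ΔT = P·[1/(A₁E₁) + 1/(A₂E₂)].
|α₁ − α₂|·ΔT = 11.2×10⁻⁶ × 40 = 0.000448.
1/(A₁E₁) + 1/(A₂E₂) = 1/(2325×112×10³) + 1/(1300×71×10³) = 1.467×10⁻⁸ N⁻¹.
P = 0.000448 / 1.467×10⁻⁸ = 30530 N = 30.53 kN.
σ_{aluminium} = P/A₂ = 30530/1300 = 23.48 MPa, tensile.

σ ≈ 23.5 MPa (tensile)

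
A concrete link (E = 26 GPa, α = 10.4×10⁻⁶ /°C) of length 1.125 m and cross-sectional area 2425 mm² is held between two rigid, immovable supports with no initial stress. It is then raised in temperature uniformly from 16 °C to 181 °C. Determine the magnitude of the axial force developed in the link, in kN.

Full restraint means ε = 0, so the stress is σ = EαΔT = 26×10³ × 10.4×10⁻⁶ × 165 = 44.62 MPa.
Then P = σA = 44.62 × 2425 mm² = 108.2 kN, compressive.

P ≈ 108 kN (compressive)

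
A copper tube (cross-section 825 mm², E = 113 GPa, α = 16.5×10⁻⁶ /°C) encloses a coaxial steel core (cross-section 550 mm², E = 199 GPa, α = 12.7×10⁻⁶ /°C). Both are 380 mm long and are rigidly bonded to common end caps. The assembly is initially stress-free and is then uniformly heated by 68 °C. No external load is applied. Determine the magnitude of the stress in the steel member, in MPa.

Both members must finish at the same length. With the larger α, the copper tends to over-expand; the plates restrain it, putting the copper in compression and the steel in tension. With no external load the two internal forces are equal and opposite, magnitude P.
Setting the final lengths equal and cancelling L: (α₁ − α₂)ΔT = P/(A₁E₁) + P/(A₂E₂).
|α₁ − α₂|·ΔT = 3.8×10⁻⁶ × 68 = 0.0002584.
1/(A₁E₁) + 1/(A₂E₂) = 1/(825×113×10³) + 1/(550×199×10³) = 1.986×10⁻⁸ N⁻¹.
P = 0.0002584 / 1.986×10⁻⁸ = 13010 N = 13.01 kN.
σ_{steel} = P/A₂ = 13010/550 = 23.65 MPa, tensile.

σ ≈ 23.7 MPa (tensile)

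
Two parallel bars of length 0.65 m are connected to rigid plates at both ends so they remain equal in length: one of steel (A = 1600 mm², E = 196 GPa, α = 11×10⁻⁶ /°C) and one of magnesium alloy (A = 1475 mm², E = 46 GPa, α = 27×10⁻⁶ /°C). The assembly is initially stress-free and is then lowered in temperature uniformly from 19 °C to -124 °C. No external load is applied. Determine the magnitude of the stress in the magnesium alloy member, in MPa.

σ ≈ 86.5 MPa (tensile)

The magnesium alloy has the larger α, so on cooling it would change length more than the steel if both were free. The rigid plates force a common final length, so the magnesium alloy is put into tension and the steel into compression, with equal and opposite forces P (no external load).
Setting the final lengths equal and cancelling L: (α₁ − α₂)ΔT = P/(A₁E₁) + P/(A₂E₂).
|α₁ − α₂|·ΔT = 16×10⁻⁶ × 143 = 0.002288.
1/(A₁E₁) + 1/(A₂E₂) = 1/(1600×196×10³) + 1/(1475×46×10³) = 1.793×10⁻⁸ N⁻¹.
So P = 0.002288 / 1.793×10⁻⁸ = 127.6 kN.
σ_{magnesium alloy} = P/A₂ = 127600/1475 = 86.53 MPa, tensile.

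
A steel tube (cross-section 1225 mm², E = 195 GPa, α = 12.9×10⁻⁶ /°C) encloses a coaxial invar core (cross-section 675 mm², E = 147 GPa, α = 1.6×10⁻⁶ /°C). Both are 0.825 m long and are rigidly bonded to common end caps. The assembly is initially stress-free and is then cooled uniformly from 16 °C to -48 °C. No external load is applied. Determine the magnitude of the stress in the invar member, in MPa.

The steel has the larger α, so on cooling it would change length more than the invar if both were free. The rigid plates force a common final length, so the steel is put into tension and the invar into compression, with equal and opposite forces P (no external load).
Equating the net (thermal + elastic) strains gives |α₁ − α₂|·ΔT = P·[1/(A₁E₁) + 1/(A₂E₂)].
|α₁ − α₂|·ΔT = 11.3×10⁻⁶ × 64 = 0.0007232.
1/(A₁E₁) + 1/(A₂E₂) = 1/(1225×195×10³) + 1/(675×147×10³) = 1.426×10⁻⁸ N⁻¹.
So P = 0.0007232 / 1.426×10⁻⁸ = 50.7 kN.
σ_{invar} = P/A₂ = 50700/675 = 75.11 MPa, compressive.

σ ≈ 75.1 MPa (compressive)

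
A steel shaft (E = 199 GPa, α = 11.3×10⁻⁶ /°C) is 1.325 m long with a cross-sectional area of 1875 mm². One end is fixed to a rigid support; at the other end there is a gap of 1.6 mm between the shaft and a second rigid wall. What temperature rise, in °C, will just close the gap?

Contact occurs when the free expansion equals the gap: αΔT L = 1.6 mm.
So ΔT = g/(αL) = 1.6/(11.3×10⁻⁶ × 1325) = 106.9 °C.

ΔT ≈ 107 °C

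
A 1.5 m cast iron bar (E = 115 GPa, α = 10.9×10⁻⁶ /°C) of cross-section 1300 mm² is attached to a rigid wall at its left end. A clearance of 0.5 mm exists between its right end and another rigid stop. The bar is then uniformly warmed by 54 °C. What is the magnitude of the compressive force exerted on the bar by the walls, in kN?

Unrestrained expansion: δ_free = αΔT L = 10.9×10⁻⁶ × 54 × 1500 = 0.8829 mm.
The gap closes (δ_free > 0.5 mm) and the wall then resists a further 0.8829 − 0.5 = 0.3829 mm of expansion.
That suppressed elongation corresponds to σ = E·Δ/L = 115×10³ × 0.3829/1500 = 29.36 MPa.
P = σA = 29.36 × 1300 = 38.16 kN.

P ≈ 38.2 kN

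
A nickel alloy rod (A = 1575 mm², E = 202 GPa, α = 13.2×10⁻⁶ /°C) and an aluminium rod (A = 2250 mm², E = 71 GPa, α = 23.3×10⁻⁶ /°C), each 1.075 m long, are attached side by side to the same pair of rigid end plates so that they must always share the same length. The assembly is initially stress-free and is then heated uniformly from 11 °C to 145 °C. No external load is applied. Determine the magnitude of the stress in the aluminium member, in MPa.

σ ≈ 64 MPa (compressive)

The aluminium has the larger α, so on heating it would change length more than the nickel alloy if both were free. The rigid plates force a common final length, so the aluminium is put into compression and the nickel alloy into tension, with equal and opposite forces P (no external load).
Equating the net (thermal + elastic) strains gives |α₁ − α₂|·ΔT = P·[1/(A₁E₁) + 1/(A₂E₂)].
|α₁ − α₂|·ΔT = 10.1×10⁻⁶ × 134 = 0.001353.
1/(A₁E₁) + 1/(A₂E₂) = 1/(1575×202×10³) + 1/(2250×71×10³) = 9.403×10⁻⁹ N⁻¹.
So P = 0.001353 / 9.403×10⁻⁹ = 143.9 kN.
σ_{aluminium} = P/A₂ = 143900/2250 = 63.97 MPa, compressive.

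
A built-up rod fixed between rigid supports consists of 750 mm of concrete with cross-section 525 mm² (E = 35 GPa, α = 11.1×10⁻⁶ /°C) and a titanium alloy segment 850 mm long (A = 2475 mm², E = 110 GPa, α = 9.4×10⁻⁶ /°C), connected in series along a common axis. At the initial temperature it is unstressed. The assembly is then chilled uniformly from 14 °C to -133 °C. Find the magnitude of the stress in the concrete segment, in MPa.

σ ≈ 104 MPa (tensile)

With the walls removed the bar would change length by δ_free = Σ αᵢΔT Lᵢ = 11.1×10⁻⁶×147×750 + 9.4×10⁻⁶×147×850 = 2.398 mm.
The walls prevent any net length change, so an axial force P (same in every segment) develops. Compatibility: P · Σ Lᵢ/(AᵢEᵢ) = δ_free.
Σ Lᵢ/(AᵢEᵢ) = 750/(525×35×10³) + 850/(2475×110×10³) = 4.394×10⁻⁵ mm/N.
Hence P = δ_free / Σ(L/AE) = 2.398/4.394×10⁻⁵ = 54.58 kN (tensile).
σ_{concrete} = P / A = 54580 / 525 = 104 MPa.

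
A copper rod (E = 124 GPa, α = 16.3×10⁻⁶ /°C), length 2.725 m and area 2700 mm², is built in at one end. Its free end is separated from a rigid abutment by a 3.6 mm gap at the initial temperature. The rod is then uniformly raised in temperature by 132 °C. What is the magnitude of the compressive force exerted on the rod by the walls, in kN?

Unrestrained expansion: δ_free = αΔT L = 16.3×10⁻⁶ × 132 × 2725 = 5.863 mm.
After closing the 3.6 mm clearance, 5.863 − 3.6 = 2.263 mm of expansion remains to be suppressed by the wall.
Compatibility: PL/(AE) = 2.263 mm, so σ = P/A = E × (2.263/2725) = 103 MPa.
P = σA = 103 × 2700 = 278.1 kN.

P ≈ 278 kN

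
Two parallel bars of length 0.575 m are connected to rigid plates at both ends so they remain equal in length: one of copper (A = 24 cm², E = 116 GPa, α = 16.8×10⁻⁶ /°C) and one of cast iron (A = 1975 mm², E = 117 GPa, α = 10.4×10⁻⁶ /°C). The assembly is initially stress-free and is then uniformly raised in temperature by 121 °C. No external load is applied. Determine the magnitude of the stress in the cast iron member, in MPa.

The copper has the larger α, so on heating it would change length more than the cast iron if both were free. The rigid plates force a common final length, so the copper is put into compression and the cast iron into tension, with equal and opposite forces P (no external load).
Compatibility of the two members (thermal + elastic change equal): (α₁ − α₂)ΔT = P·[1/(A₁E₁) + 1/(A₂E₂)].
|α₁ − α₂|·ΔT = 6.4×10⁻⁶ × 121 = 0.0007744.
1/(A₁E₁) + 1/(A₂E₂) = 1/(2400×116×10³) + 1/(1975×117×10³) = 7.92×10⁻⁹ N⁻¹.
So P = 0.0007744 / 7.92×10⁻⁹ = 97.78 kN.
σ_{cast iron} = P/A₂ = 97780/1975 = 49.51 MPa, tensile.

σ ≈ 49.5 MPa (tensile)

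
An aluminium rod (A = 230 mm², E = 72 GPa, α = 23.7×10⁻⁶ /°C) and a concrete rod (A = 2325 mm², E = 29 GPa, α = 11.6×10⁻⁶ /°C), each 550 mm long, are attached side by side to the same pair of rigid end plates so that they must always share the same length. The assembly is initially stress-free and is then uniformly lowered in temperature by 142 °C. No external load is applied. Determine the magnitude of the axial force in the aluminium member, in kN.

P ≈ 22.8 kN (tensile in the aluminium)

The aluminium has the larger α, so on cooling it would change length more than the concrete if both were free. The rigid plates force a common final length, so the aluminium is put into tension and the concrete into compression, with equal and opposite forces P (no external load).
Setting the final lengths equal and cancelling L: (α₁ − α₂)ΔT = P/(A₁E₁) + P/(A₂E₂).
|α₁ − α₂|·ΔT = 12.1×10⁻⁶ × 142 = 0.001718.
1/(A₁E₁) + 1/(A₂E₂) = 1/(230×72×10³) + 1/(2325×29×10³) = 7.522×10⁻⁸ N⁻¹.
P = 0.001718 / 7.522×10⁻⁸ = 22840 N = 22.84 kN.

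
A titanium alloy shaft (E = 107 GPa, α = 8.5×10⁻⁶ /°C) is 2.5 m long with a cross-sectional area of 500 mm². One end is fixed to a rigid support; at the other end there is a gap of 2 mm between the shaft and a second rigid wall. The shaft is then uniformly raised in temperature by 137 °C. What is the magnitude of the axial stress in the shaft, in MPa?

σ ≈ 39 MPa (compressive)

Unrestrained expansion: δ_free = αΔT L = 8.5×10⁻⁶ × 137 × 2500 = 2.911 mm.
After closing the 2 mm clearance, 2.911 − 2 = 0.9112 mm of expansion remains to be suppressed by the wall.
That suppressed elongation corresponds to σ = E·Δ/L = 107×10³ × 0.9112/2500 = 39 MPa.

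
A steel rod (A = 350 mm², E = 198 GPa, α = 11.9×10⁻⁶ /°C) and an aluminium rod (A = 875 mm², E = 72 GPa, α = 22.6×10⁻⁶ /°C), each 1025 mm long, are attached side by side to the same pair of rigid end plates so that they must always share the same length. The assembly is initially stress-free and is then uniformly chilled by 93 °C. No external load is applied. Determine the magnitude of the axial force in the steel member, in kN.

P ≈ 32.8 kN (compressive in the steel)

Both members must finish at the same length. With the larger α, the aluminium tends to over-contract; the plates restrain it, putting the aluminium in tension and the steel in compression. With no external load the two internal forces are equal and opposite, magnitude P.
Compatibility of the two members (thermal + elastic change equal): (α₁ − α₂)ΔT = P·[1/(A₁E₁) + 1/(A₂E₂)].
|α₁ − α₂|·ΔT = 10.7×10⁻⁶ × 93 = 0.0009951.
1/(A₁E₁) + 1/(A₂E₂) = 1/(350×198×10³) + 1/(875×72×10³) = 3.03×10⁻⁸ N⁻¹.
So P = 0.0009951 / 3.03×10⁻⁸ = 32.84 kN.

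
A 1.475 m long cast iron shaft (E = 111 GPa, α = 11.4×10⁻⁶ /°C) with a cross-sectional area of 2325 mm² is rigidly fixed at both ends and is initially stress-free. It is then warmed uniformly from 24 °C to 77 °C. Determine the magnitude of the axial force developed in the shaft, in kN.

Full restraint means ε = 0, so the stress is σ = EαΔT = 111×10³ × 11.4×10⁻⁶ × 53 = 67.07 MPa.
Then P = σA = 67.07 × 2325 mm² = 155.9 kN, compressive.

P ≈ 156 kN (compressive)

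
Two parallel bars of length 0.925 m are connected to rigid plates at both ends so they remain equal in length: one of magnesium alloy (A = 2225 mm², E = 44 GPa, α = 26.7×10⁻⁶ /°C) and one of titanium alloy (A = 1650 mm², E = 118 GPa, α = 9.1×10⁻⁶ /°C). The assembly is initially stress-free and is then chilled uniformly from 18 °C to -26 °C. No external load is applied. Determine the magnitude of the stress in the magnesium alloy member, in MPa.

Both members must finish at the same length. With the larger α, the magnesium alloy tends to over-contract; the plates restrain it, putting the magnesium alloy in tension and the titanium alloy in compression. With no external load the two internal forces are equal and opposite, magnitude P.
Compatibility of the two members (thermal + elastic change equal): (α₁ − α₂)ΔT = P·[1/(A₁E₁) + 1/(A₂E₂)].
|α₁ − α₂|·ΔT = 17.6×10⁻⁶ × 44 = 0.0007744.
1/(A₁E₁) + 1/(A₂E₂) = 1/(2225×44×10³) + 1/(1650×118×10³) = 1.535×10⁻⁸ N⁻¹.
So P = 0.0007744 / 1.535×10⁻⁸ = 50.45 kN.
σ_{magnesium alloy} = P/A₁ = 50450/2225 = 22.67 MPa, tensile.

σ ≈ 22.7 MPa (tensile)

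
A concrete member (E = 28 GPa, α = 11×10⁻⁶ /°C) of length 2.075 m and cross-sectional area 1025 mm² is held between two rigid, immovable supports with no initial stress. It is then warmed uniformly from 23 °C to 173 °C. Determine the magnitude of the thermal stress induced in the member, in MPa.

With length fixed, the mechanical strain must cancel the thermal strain αΔT = 11×10⁻⁶ × 150 = 1650×10⁻⁶.
The stress required to suppress this strain is σ = Eε = 28×10³ × 1650×10⁻⁶ = 46.2 MPa, compressive since the member is trying to expand.

σ ≈ 46.2 MPa (compressive)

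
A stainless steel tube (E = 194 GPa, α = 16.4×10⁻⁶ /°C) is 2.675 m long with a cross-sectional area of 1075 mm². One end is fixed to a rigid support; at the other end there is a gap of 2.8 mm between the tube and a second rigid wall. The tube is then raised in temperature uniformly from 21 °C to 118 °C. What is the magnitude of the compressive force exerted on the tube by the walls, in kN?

Unrestrained expansion: δ_free = αΔT L = 16.4×10⁻⁶ × 97 × 2675 = 4.255 mm.
The gap closes (δ_free > 2.8 mm) and the wall then resists a further 4.255 − 2.8 = 1.455 mm of expansion.
That suppressed elongation corresponds to σ = E·Δ/L = 194×10³ × 1.455/2675 = 105.5 MPa.
P = σA = 105.5 × 1075 = 113.5 kN.

P ≈ 113 kN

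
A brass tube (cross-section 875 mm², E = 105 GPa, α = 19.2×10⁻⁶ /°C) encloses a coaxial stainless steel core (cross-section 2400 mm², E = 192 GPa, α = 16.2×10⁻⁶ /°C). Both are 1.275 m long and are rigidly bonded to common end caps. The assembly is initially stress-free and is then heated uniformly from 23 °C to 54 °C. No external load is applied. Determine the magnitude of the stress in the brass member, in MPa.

σ ≈ 8.14 MPa (compressive)

Both members must finish at the same length. With the larger α, the brass tends to over-expand; the plates restrain it, putting the brass in compression and the stainless steel in tension. With no external load the two internal forces are equal and opposite, magnitude P.
Setting the final lengths equal and cancelling L: (α₁ − α₂)ΔT = P/(A₁E₁) + P/(A₂E₂).
|α₁ − α₂|·ΔT = 3×10⁻⁶ × 31 = 9.3×10⁻⁵.
1/(A₁E₁) + 1/(A₂E₂) = 1/(875×105×10³) + 1/(2400×192×10³) = 1.305×10⁻⁸ N⁻¹.
So P = 9.3×10⁻⁵ / 1.305×10⁻⁸ = 7.124 kN.
σ_{brass} = P/A₁ = 7124/875 = 8.142 MPa, compressive.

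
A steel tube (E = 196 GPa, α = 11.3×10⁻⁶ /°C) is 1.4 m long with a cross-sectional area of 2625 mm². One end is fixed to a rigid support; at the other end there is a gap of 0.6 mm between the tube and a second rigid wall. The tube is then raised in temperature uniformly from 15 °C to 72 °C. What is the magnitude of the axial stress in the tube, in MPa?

Free thermal elongation = αΔT L = 11.3×10⁻⁶ × 57 × 1400 = 0.9017 mm.
The gap closes (δ_free > 0.6 mm) and the wall then resists a further 0.9017 − 0.6 = 0.3017 mm of expansion.
That suppressed elongation corresponds to σ = E·Δ/L = 196×10³ × 0.3017/1400 = 42.24 MPa.

σ ≈ 42.2 MPa (compressive)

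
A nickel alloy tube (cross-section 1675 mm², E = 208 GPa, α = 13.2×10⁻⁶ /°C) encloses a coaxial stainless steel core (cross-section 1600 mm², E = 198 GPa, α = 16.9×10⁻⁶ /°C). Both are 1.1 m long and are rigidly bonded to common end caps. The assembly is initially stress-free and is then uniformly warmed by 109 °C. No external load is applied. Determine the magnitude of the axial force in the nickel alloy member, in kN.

P ≈ 66.9 kN (tensile in the nickel alloy)

Equilibrium of a rigid end plate with no external load gives equal and opposite internal forces ±P in the two members. Since α_{stainless steel} > α_{nickel alloy}, heating drives the stainless steel into compression and the nickel alloy into tension.
Setting the final lengths equal and cancelling L: (α₁ − α₂)ΔT = P/(A₁E₁) + P/(A₂E₂).
|α₁ − α₂|·ΔT = 3.7×10⁻⁶ × 109 = 0.0004033.
1/(A₁E₁) + 1/(A₂E₂) = 1/(1675×208×10³) + 1/(1600×198×10³) = 6.027×10⁻⁹ N⁻¹.
P = 0.0004033 / 6.027×10⁻⁹ = 66920 N = 66.92 kN.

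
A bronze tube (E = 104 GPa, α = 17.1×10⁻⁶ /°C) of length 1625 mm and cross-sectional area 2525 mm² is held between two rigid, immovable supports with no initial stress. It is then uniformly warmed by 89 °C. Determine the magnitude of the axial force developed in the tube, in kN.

P ≈ 400 kN (compressive)

The ends cannot move, so σ = EαΔT = 104×10³ × 17.1×10⁻⁶ × 89 = 158.3 MPa.
Axial force P = σA = 158.3 × 2525 = 399700 N = 399.7 kN, compressive.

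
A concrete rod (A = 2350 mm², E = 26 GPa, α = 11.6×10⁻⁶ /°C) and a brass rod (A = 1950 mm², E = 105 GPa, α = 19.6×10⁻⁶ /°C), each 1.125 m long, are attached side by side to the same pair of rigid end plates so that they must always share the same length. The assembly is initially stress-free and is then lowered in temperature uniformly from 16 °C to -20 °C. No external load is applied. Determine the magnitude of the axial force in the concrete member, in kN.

P ≈ 13.6 kN (compressive in the concrete)

Equilibrium of a rigid end plate with no external load gives equal and opposite internal forces ±P in the two members. Since α_{brass} > α_{concrete}, cooling drives the brass into tension and the concrete into compression.
Compatibility of the two members (thermal + elastic change equal): (α₁ − α₂)ΔT = P·[1/(A₁E₁) + 1/(A₂E₂)].
|α₁ − α₂|·ΔT = 8×10⁻⁶ × 36 = 0.000288.
1/(A₁E₁) + 1/(A₂E₂) = 1/(2350×26×10³) + 1/(1950×105×10³) = 2.125×10⁻⁸ N⁻¹.
P = 0.000288 / 2.125×10⁻⁸ = 13550 N = 13.55 kN.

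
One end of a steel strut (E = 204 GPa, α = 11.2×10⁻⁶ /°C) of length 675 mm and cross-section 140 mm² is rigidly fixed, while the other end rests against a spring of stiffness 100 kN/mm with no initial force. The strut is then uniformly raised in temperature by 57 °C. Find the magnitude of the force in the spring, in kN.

The unrestrained thermal change is αΔT L = 11.2×10⁻⁶ × 57 × 675 = 0.4309 mm.
Let P be the compressive force at the spring. The strut shortens elastically by PL/(AE) and the spring compresses by P/k; together these equal δ_free.
P [ L/(AE) + 1/k ] = δ_free → P [ 675/(140×204×10³) + 1/(100×10³) ] = 0.4309.
P = 0.4309 / 3.363×10⁻⁵ = 12810 N.

P ≈ 12.8 kN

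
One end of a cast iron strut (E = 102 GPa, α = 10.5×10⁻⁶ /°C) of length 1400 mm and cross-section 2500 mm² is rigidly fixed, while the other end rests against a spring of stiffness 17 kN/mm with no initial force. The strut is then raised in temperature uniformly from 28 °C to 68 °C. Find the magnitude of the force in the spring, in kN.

P ≈ 9.14 kN

If the spring were absent the strut would lengthen by αΔT L = 10.5×10⁻⁶ × 40 × 1400 = 0.588 mm.
With a force P in the spring, the elastic change of the strut is PL/(AE) and that of the spring is P/k; compatibility requires their sum to equal δ_free.
P [ L/(AE) + 1/k ] = δ_free → P [ 1400/(2500×102×10³) + 1/(17×10³) ] = 0.588.
P = 0.588 / 6.431×10⁻⁵ = 9143 N.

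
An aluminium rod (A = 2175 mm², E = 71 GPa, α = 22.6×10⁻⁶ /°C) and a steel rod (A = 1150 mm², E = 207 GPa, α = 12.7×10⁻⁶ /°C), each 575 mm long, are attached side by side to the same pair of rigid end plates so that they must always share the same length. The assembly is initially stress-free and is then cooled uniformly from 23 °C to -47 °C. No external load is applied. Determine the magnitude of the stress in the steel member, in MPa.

σ ≈ 56.4 MPa (compressive)

Equilibrium of a rigid end plate with no external load gives equal and opposite internal forces ±P in the two members. Since α_{aluminium} > α_{steel}, cooling drives the aluminium into tension and the steel into compression.
Setting the final lengths equal and cancelling L: (α₁ − α₂)ΔT = P/(A₁E₁) + P/(A₂E₂).
|α₁ − α₂|·ΔT = 9.9×10⁻⁶ × 70 = 0.000693.
1/(A₁E₁) + 1/(A₂E₂) = 1/(2175×71×10³) + 1/(1150×207×10³) = 1.068×10⁻⁸ N⁻¹.
P = 0.000693 / 1.068×10⁻⁸ = 64910 N = 64.91 kN.
σ_{steel} = P/A₂ = 64910/1150 = 56.44 MPa, compressive.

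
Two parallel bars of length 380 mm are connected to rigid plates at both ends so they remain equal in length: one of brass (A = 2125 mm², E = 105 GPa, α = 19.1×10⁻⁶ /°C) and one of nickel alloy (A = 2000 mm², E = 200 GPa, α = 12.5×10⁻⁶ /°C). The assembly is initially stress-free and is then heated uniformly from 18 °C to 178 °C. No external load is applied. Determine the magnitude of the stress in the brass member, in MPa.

The brass has the larger α, so on heating it would change length more than the nickel alloy if both were free. The rigid plates force a common final length, so the brass is put into compression and the nickel alloy into tension, with equal and opposite forces P (no external load).
Setting the final lengths equal and cancelling L: (α₁ − α₂)ΔT = P/(A₁E₁) + P/(A₂E₂).
|α₁ − α₂|·ΔT = 6.6×10⁻⁶ × 160 = 0.001056.
1/(A₁E₁) + 1/(A₂E₂) = 1/(2125×105×10³) + 1/(2000×200×10³) = 6.982×10⁻⁹ N⁻¹.
P = 0.001056 / 6.982×10⁻⁹ = 151300 N = 151.3 kN.
σ_{brass} = P/A₁ = 151300/2125 = 71.18 MPa, compressive.

σ ≈ 71.2 MPa (compressive)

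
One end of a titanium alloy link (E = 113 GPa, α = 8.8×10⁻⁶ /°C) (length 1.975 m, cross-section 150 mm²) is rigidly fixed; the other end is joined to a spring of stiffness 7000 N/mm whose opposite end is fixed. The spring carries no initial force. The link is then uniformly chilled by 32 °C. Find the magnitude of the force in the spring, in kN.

If the spring were absent the link would shorten by αΔT L = 8.8×10⁻⁶ × 32 × 1975 = 0.5562 mm.
With a force P in the spring, the elastic change of the link is PL/(AE) and that of the spring is P/k; compatibility requires their sum to equal δ_free.
So P = δ_free / [L/(AE) + 1/k] = 0.5562 / [ 1975/(150×113×10³) + 1/(7000) ].
P = 0.5562 / 0.0002594 = 2144 N.

P ≈ 2.14 kN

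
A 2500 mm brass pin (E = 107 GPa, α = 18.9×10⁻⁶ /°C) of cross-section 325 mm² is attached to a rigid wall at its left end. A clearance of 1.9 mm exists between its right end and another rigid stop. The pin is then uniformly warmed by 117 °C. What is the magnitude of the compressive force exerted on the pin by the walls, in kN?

P ≈ 50.5 kN

Free thermal elongation = αΔT L = 18.9×10⁻⁶ × 117 × 2500 = 5.528 mm.
This exceeds the 1.9 mm gap, so the wall pushes back. The portion of expansion that must be recovered elastically is δ_free − gap = 5.528 − 1.9 = 3.628 mm.
Compatibility: PL/(AE) = 3.628 mm, so σ = P/A = E × (3.628/2500) = 155.3 MPa.
Force on the wall = σA = 155.3 × 325 mm² = 50.47 kN.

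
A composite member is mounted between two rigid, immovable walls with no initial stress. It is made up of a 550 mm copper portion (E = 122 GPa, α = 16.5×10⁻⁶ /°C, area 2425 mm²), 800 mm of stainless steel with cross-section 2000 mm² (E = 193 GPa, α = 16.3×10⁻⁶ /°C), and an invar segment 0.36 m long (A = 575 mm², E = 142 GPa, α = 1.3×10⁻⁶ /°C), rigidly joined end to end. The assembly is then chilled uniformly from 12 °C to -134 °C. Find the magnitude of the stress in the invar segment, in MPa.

With the walls removed the bar would change length by δ_free = Σ αᵢΔT Lᵢ = 16.5×10⁻⁶×146×550 + 16.3×10⁻⁶×146×800 + 1.3×10⁻⁶×146×360 = 3.297 mm.
The walls prevent any net length change, so an axial force P (same in every segment) develops. Compatibility: P · Σ Lᵢ/(AᵢEᵢ) = δ_free.
Σ Lᵢ/(AᵢEᵢ) = 550/(2425×122×10³) + 800/(2000×193×10³) + 360/(575×142×10³) = 8.341×10⁻⁶ mm/N.
So P = 3.297 / 8.341×10⁻⁶ = 395.3 kN, tensile.
σ_{invar} = P / A = 395300 / 575 = 687.5 MPa.

σ ≈ 687 MPa (tensile)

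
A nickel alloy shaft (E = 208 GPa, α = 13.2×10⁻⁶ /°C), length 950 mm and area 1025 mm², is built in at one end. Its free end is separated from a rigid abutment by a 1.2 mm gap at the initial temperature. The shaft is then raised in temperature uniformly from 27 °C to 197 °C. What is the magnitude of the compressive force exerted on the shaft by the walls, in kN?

P ≈ 209 kN

Free thermal elongation = αΔT L = 13.2×10⁻⁶ × 170 × 950 = 2.132 mm.
The gap closes (δ_free > 1.2 mm) and the wall then resists a further 2.132 − 1.2 = 0.9318 mm of expansion.
That suppressed elongation corresponds to σ = E·Δ/L = 208×10³ × 0.9318/950 = 204 MPa.
Force on the wall = σA = 204 × 1025 mm² = 209.1 kN.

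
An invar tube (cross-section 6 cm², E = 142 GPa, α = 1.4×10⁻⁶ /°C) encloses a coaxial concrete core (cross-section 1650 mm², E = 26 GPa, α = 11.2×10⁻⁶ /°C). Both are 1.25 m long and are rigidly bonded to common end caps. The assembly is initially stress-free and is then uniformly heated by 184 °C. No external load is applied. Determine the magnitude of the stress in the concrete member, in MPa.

Equilibrium of a rigid end plate with no external load gives equal and opposite internal forces ±P in the two members. Since α_{concrete} > α_{invar}, heating drives the concrete into compression and the invar into tension.
Setting the final lengths equal and cancelling L: (α₁ − α₂)ΔT = P/(A₁E₁) + P/(A₂E₂).
|α₁ − α₂|·ΔT = 9.8×10⁻⁶ × 184 = 0.001803.
1/(A₁E₁) + 1/(A₂E₂) = 1/(600×142×10³) + 1/(1650×26×10³) = 3.505×10⁻⁸ N⁻¹.
So P = 0.001803 / 3.505×10⁻⁸ = 51.45 kN.
σ_{concrete} = P/A₂ = 51450/1650 = 31.18 MPa, compressive.

σ ≈ 31.2 MPa (compressive)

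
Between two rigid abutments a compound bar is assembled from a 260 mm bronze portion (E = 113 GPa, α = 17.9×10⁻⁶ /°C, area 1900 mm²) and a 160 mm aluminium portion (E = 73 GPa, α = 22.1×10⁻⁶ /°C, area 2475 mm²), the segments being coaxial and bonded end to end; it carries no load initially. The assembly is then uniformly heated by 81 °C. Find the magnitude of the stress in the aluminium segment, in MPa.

σ ≈ 128 MPa (compressive)

With the walls removed the bar would change length by δ_free = Σ αᵢΔT Lᵢ = 17.9×10⁻⁶×81×260 + 22.1×10⁻⁶×81×160 = 0.6634 mm.
The rigid supports impose zero overall length change; the single axial force P common to all segments must satisfy P Σ Lᵢ/(AᵢEᵢ) = δ_free.
Σ Lᵢ/(AᵢEᵢ) = 260/(1900×113×10³) + 160/(2475×73×10³) = 2.097×10⁻⁶ mm/N.
Hence P = δ_free / Σ(L/AE) = 0.6634/2.097×10⁻⁶ = 316.4 kN (compressive).
σ_{aluminium} = P / A = 316400 / 2475 = 127.8 MPa.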